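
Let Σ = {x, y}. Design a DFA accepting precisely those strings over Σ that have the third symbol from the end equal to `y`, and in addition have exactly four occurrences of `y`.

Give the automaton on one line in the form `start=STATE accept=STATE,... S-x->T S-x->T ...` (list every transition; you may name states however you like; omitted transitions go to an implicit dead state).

start=s0 accept=s7,s10,s11,s15 s0-x->s0 s0-y->s1 s1-x->s1 s1-y->s2 s2-x->s3 s2-y->s4 s3-x->s3 s3-y->s5 s4-x->s6 s4-y->s7 s5-x->s6 s5-y->s8 s6-x->s9 s6-y->s10 s7-x->s11 s7-y->s12 s8-x->s11 s8-y->s12 s9-x->s9 s9-y->s13 s10-x->s14 s10-y->s12 s11-x->s15 s11-y->s12 s12-x->s12 s12-y->s12 s13-x->s14 s13-y->s12 s14-x->s15 s14-y->s12 s15-x->s12 s15-y->s12

Run two small machines in parallel and take their product. One (15 states) tracks the last 3 symbols read; the other (6 states) tracks the count of `y`s, saturating at 5. Each combined state is a pair, one component from each; accept when both components accept. Equivalent product states are then merged.
With 16 states:
          x    y  
>  s0     s0   s1 
   s1     s1   s2 
   s2     s3   s4 
   s3     s3   s5 
   s4     s6   s7 
   s5     s6   s8 
   s6     s9  s10 
 * s7    s11  s12 
   s8    s11  s12 
   s9     s9  s13 
 * s10   s14  s12 
 * s11   s15  s12 
   s12   s12  s12 
   s13   s14  s12 
   s14   s15  s12 
 * s15   s12  s12 
(> = start, * = accepting)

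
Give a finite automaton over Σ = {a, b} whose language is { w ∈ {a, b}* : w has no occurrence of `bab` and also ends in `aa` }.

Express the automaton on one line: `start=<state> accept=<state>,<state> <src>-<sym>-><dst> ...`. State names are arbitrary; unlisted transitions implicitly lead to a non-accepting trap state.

start=q0 accept=q3 q0-a->q1 q0-b->q2 q1-a->q3 q1-b->q2 q2-a->q4 q2-b->q2 q3-a->q3 q3-b->q2 q4-a->q3 q4-b->q5 q5-a->q5 q5-b->q5

Run two small machines in parallel and take their product. One (4 states) tracks partial matches of the forbidden pattern `bab`; the other (3 states) tracks how much of the suffix `aa` has currently been matched. Each combined state is a pair, one component from each; accept when both components accept. After merging equivalent states the machine shrinks.
        a   b  
>  q0   q1  q2 
   q1   q3  q2 
   q2   q4  q2 
 * q3   q3  q2 
   q4   q3  q5 
   q5   q5  q5 
(> = start, * = accepting)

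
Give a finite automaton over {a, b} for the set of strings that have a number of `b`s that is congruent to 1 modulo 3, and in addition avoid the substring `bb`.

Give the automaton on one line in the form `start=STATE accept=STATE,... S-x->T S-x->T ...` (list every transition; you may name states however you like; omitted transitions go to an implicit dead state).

start=s0 accept=s1,s2 s0-a->s0 s0-b->s1 s1-a->s2 s1-b->s3 s2-a->s2 s2-b->s4 s3-a->s3 s3-b->s3 s4-a->s5 s4-b->s3 s5-a->s5 s5-b->s6 s6-a->s0 s6-b->s3

Build one automaton per condition and run them in lockstep. The first has 3 states tracking the count of `b`s modulo 3; the second has 3 states tracking partial matches of the forbidden pattern `bb`. A product state is a pair (one from each), accepting exactly when both do. Minimizing collapses redundant product states.
7 states suffice.
        a   b  
>  s0   s0  s1 
 * s1   s2  s3 
 * s2   s2  s4 
   s3   s3  s3 
   s4   s5  s3 
   s5   s5  s6 
   s6   s0  s3 
(> = start, * = accepting)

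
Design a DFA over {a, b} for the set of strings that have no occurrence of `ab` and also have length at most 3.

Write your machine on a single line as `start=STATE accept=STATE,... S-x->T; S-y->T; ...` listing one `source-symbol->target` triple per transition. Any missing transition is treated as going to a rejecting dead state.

Build one automaton per condition and run them in lockstep. The first has 3 states tracking partial matches of the forbidden pattern `ab`; the second has 5 states tracking the input length, saturating at 4. A product state is a pair (one from each), accepting exactly when both do. Equivalent product states are then merged.
7 states suffice.
        a   b  
>* q0   q1  q2 
 * q1   q3  q4 
 * q2   q3  q5 
 * q3   q6  q4 
   q4   q4  q4 
 * q5   q6  q6 
 * q6   q4  q4 
(> = start, * = accepting)

start=q0; accept=q0,q1,q2,q3,q5,q6; q0-a->q1; q0-b->q2; q1-a->q3; q1-b->q4; q2-a->q3; q2-b->q5; q3-a->q6; q3-b->q4; q4-a->q4; q4-b->q4; q5-a->q6; q5-b->q6; q6-a->q4; q6-b->q4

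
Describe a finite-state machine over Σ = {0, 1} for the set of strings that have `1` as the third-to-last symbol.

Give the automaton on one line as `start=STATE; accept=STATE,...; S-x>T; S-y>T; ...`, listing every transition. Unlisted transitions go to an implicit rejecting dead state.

start=s0; accept=s11,s12,s13,s14; s0-0>s1; s0-1>s2; s1-0>s3; s1-1>s4; s2-0>s5; s2-1>s6; s3-0>s7; s3-1>s8; s4-0>s9; s4-1>s10; s5-0>s11; s5-1>s12; s6-0>s13; s6-1>s14; s7-0>s7; s7-1>s8; s8-0>s9; s8-1>s10; s9-0>s11; s9-1>s12; s10-0>s13; s10-1>s14; s11-0>s7; s11-1>s8; s12-0>s9; s12-1>s10; s13-0>s11; s13-1>s12; s14-0>s13; s14-1>s14

Because acceptance depends on a position counted from the end, the machine has to buffer the most recent 3 symbols. Make each state the string of the last up-to-3 symbols read; on input `x` shift the window left and append `x`. Accept when the buffered window has length 3 and begins with `1`.
15 states suffice.
          0    1  
>  s0     s1   s2 
   s1     s3   s4 
   s2     s5   s6 
   s3     s7   s8 
   s4     s9  s10 
   s5    s11  s12 
   s6    s13  s14 
   s7     s7   s8 
   s8     s9  s10 
   s9    s11  s12 
   s10   s13  s14 
 * s11    s7   s8 
 * s12    s9  s10 
 * s13   s11  s12 
 * s14   s13  s14 
(> = start, * = accepting)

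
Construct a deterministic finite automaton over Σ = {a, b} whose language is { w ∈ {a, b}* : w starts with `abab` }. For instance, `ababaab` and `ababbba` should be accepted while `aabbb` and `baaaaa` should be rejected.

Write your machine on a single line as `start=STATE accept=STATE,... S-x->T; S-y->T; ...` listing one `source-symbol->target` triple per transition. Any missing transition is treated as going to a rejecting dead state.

start=s0; accept=s4; s0-a->s1; s0-b->s5; s1-a->s5; s1-b->s2; s2-a->s3; s2-b->s5; s3-a->s5; s3-b->s4; s4-a->s4; s4-b->s4; s5-a->s5; s5-b->s5

Walk along `abab` while the input agrees: from s0 take `a` to s1, and so on. Any deviation drops to the rejecting sink s5. Once s4 is reached the prefix is confirmed and every continuation is accepted.
        a   b  
>  s0   s1  s5 
   s1   s5  s2 
   s2   s3  s5 
   s3   s5  s4 
 * s4   s4  s4 
   s5   s5  s5 
(> = start, * = accepting)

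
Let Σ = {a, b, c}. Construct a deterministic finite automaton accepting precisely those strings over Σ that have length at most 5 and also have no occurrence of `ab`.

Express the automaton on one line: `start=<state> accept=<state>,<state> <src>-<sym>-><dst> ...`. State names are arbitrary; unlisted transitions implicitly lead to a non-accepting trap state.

Handle the two conditions separately and then intersect. One (7 states) tracks the input length, saturating at 6; the other (3 states) tracks partial matches of the forbidden pattern `ab`. Each combined state is a pair, one component from each; accept when both components accept. After merging equivalent states the machine shrinks.
An 11-state machine:
          a    b    c  
>* q0     q1   q2   q2 
 * q1     q3   q4   q5 
 * q2     q3   q5   q5 
 * q3     q6   q4   q7 
   q4     q4   q4   q4 
 * q5     q6   q7   q7 
 * q6     q8   q4   q9 
 * q7     q8   q9   q9 
 * q8    q10   q4  q10 
 * q9    q10  q10  q10 
 * q10    q4   q4   q4 
(> = start, * = accepting)

start=q0 accept=q0,q1,q2,q3,q5,q6,q7,q8,q9,q10 q0-a->q1 q0-b->q2 q0-c->q2 q1-a->q3 q1-b->q4 q1-c->q5 q2-a->q3 q2-b->q5 q2-c->q5 q3-a->q6 q3-b->q4 q3-c->q7 q4-a->q4 q4-b->q4 q4-c->q4 q5-a->q6 q5-b->q7 q5-c->q7 q6-a->q8 q6-b->q4 q6-c->q9 q7-a->q8 q7-b->q9 q7-c->q9 q8-a->q10 q8-b->q4 q8-c->q10 q9-a->q10 q9-b->q10 q9-c->q10 q10-a->q4 q10-b->q4 q10-c->q4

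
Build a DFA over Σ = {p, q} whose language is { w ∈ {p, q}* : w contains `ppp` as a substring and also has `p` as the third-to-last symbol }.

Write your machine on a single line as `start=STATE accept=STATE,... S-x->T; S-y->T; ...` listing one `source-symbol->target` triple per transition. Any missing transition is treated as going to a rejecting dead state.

start=A; accept=H,P,Q,R; A-p->B; A-q->C; B-p->D; B-q->E; C-p->F; C-q->G; D-p->H; D-q->I; E-p->J; E-q->K; F-p->L; F-q->M; G-p->N; G-q->O; H-p->H; H-q->P; I-p->J; I-q->K; J-p->L; J-q->M; K-p->N; K-q->O; L-p->H; L-q->I; M-p->J; M-q->K; N-p->L; N-q->M; O-p->N; O-q->O; P-p->Q; P-q->R; Q-p->S; Q-q->T; R-p->U; R-q->V; S-p->H; S-q->P; T-p->Q; T-q->R; U-p->S; U-q->T; V-p->U; V-q->V

Run two small machines in parallel and take their product. The first has 4 states tracking whether and how much of `ppp` has been seen; the second has 15 states tracking the last 3 symbols read. A product state is a pair (one from each), accepting exactly when both do.
       p  q 
>  A   B  C 
   B   D  E 
   C   F  G 
   D   H  I 
   E   J  K 
   F   L  M 
   G   N  O 
 * H   H  P 
   I   J  K 
   J   L  M 
   K   N  O 
   L   H  I 
   M   J  K 
   N   L  M 
   O   N  O 
 * P   Q  R 
 * Q   S  T 
 * R   U  V 
   S   H  P 
   T   Q  R 
   U   S  T 
   V   U  V 
(> = start, * = accepting)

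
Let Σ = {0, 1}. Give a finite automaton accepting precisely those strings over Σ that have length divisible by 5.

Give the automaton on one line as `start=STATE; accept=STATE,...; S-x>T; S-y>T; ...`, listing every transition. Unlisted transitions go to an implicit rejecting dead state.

Only the length mod 5 matters, so use a 5-cycle: from any state, every input symbol moves to the next state, wrapping q4 back to q0. Mark q0 accepting.
        0   1  
>* q0   q1  q1 
   q1   q2  q2 
   q2   q3  q3 
   q3   q4  q4 
   q4   q0  q0 
(> = start, * = accepting)

start=q0; accept=q0; q0-0>q1; q0-1>q1; q1-0>q2; q1-1>q2; q2-0>q3; q2-1>q3; q3-0>q4; q3-1>q4; q4-0>q0; q4-1>q0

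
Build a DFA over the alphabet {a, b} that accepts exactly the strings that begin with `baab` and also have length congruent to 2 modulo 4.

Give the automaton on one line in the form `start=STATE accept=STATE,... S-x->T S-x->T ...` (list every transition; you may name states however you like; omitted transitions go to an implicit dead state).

start=S0 accept=S7 S0-a->S1 S0-b->S2 S1-a->S1 S1-b->S1 S2-a->S3 S2-b->S1 S3-a->S4 S3-b->S1 S4-a->S1 S4-b->S5 S5-a->S6 S5-b->S6 S6-a->S7 S6-b->S7 S7-a->S8 S7-b->S8 S8-a->S5 S8-b->S5

Build one automaton per condition and run them in lockstep. One (6 states) tracks whether the input so far still matches the prefix `baab`; the other (4 states) tracks the input length modulo 4. Each combined state is a pair, one component from each; accept when both components accept. After merging equivalent states the machine shrinks.
A 9-state machine:
        a   b  
>  S0   S1  S2 
   S1   S1  S1 
   S2   S3  S1 
   S3   S4  S1 
   S4   S1  S5 
   S5   S6  S6 
   S6   S7  S7 
 * S7   S8  S8 
   S8   S5  S5 
(> = start, * = accepting)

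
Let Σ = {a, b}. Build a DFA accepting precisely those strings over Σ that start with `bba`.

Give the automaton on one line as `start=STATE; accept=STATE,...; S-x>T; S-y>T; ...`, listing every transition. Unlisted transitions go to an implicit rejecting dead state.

start=s0; accept=s3; s0-a>s4; s0-b>s1; s1-a>s4; s1-b>s2; s2-a>s3; s2-b>s4; s3-a>s3; s3-b>s3; s4-a>s4; s4-b>s4

Check the first 3 symbols one by one: s0 through s2 record how many have matched `bba` so far; any wrong symbol goes to the dead state s4. After all 3 match we enter the accepting sink s3.
5 states suffice.
        a   b  
>  s0   s4  s1 
   s1   s4  s2 
   s2   s3  s4 
 * s3   s3  s3 
   s4   s4  s4 
(> = start, * = accepting)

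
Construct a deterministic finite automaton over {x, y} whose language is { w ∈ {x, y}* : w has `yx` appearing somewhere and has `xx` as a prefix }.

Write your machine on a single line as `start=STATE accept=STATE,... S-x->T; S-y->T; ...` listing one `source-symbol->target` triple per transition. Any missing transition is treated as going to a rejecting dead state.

Build one automaton per condition and run them in lockstep. One (3 states) tracks whether and how much of `yx` has been seen; the other (4 states) tracks whether the input so far still matches the prefix `xx`. Each combined state is a pair, one component from each; accept when both components accept. Minimizing collapses redundant product states.
With 6 states:
        x   y  
>  q0   q1  q2 
   q1   q3  q2 
   q2   q2  q2 
   q3   q3  q4 
   q4   q5  q4 
 * q5   q5  q5 
(> = start, * = accepting)

start=q0; accept=q5; q0-x->q1; q0-y->q2; q1-x->q3; q1-y->q2; q2-x->q2; q2-y->q2; q3-x->q3; q3-y->q4; q4-x->q5; q4-y->q4; q5-x->q5; q5-y->q5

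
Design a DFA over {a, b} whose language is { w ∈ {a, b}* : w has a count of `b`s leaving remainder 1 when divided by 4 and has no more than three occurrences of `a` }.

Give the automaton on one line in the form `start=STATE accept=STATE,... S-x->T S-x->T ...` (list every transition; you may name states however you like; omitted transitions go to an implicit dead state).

start=q0 accept=q2,q4,q7,q11 q0-a->q1 q0-b->q2 q1-a->q3 q1-b->q4 q2-a->q4 q2-b->q5 q3-a->q6 q3-b->q7 q4-a->q7 q4-b->q8 q5-a->q8 q5-b->q9 q6-a->q10 q6-b->q11 q7-a->q11 q7-b->q12 q8-a->q12 q8-b->q13 q9-a->q13 q9-b->q0 q10-a->q10 q10-b->q10 q11-a->q10 q11-b->q14 q12-a->q14 q12-b->q15 q13-a->q15 q13-b->q1 q14-a->q10 q14-b->q16 q15-a->q16 q15-b->q3 q16-a->q10 q16-b->q6

Handle the two conditions separately and then intersect. The first has 4 states tracking the count of `b`s modulo 4; the second has 5 states tracking the count of `a`s, saturating at 4. A product state is a pair (one from each), accepting exactly when both do. Equivalent product states are then merged.
A 17-state machine:
          a    b  
>  q0     q1   q2 
   q1     q3   q4 
 * q2     q4   q5 
   q3     q6   q7 
 * q4     q7   q8 
   q5     q8   q9 
   q6    q10  q11 
 * q7    q11  q12 
   q8    q12  q13 
   q9    q13   q0 
   q10   q10  q10 
 * q11   q10  q14 
   q12   q14  q15 
   q13   q15   q1 
   q14   q10  q16 
   q15   q16   q3 
   q16   q10   q6 
(> = start, * = accepting)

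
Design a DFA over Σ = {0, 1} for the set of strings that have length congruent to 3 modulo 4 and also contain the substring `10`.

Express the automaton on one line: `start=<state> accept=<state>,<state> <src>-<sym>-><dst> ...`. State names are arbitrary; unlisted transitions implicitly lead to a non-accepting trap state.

Build one automaton per condition and run them in lockstep. The first has 4 states tracking the input length modulo 4; the second has 3 states tracking whether and how much of `10` has been seen. A product state is a pair (one from each), accepting exactly when both do.
12 states suffice.
          0    1  
>  q0     q1   q2 
   q1     q3   q4 
   q2     q5   q4 
   q3     q6   q7 
   q4     q8   q7 
   q5     q8   q8 
   q6     q0   q9 
   q7    q10   q9 
 * q8    q10  q10 
   q9    q11   q2 
   q10   q11  q11 
   q11    q5   q5 
(> = start, * = accepting)

start=q0 accept=q8 q0-0->q1 q0-1->q2 q1-0->q3 q1-1->q4 q2-0->q5 q2-1->q4 q3-0->q6 q3-1->q7 q4-0->q8 q4-1->q7 q5-0->q8 q5-1->q8 q6-0->q0 q6-1->q9 q7-0->q10 q7-1->q9 q8-0->q10 q8-1->q10 q9-0->q11 q9-1->q2 q10-0->q11 q10-1->q11 q11-0->q5 q11-1->q5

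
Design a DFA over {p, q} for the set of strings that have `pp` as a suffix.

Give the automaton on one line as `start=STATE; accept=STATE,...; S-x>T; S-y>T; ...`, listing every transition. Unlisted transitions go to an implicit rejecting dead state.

start=A; accept=C; A-p>B; A-q>A; B-p>C; B-q>A; C-p>C; C-q>A

Remember how much of `pp` the current input suffix matches. State A means no match yet; B means the last symbol is `p`; C means the last 2 symbols are `pp`. Only C accepts. On a mismatch, fall back to the longest proper suffix that is still a prefix of `pp`.
       p  q 
>  A   B  A 
   B   C  A 
 * C   C  A 
(> = start, * = accepting)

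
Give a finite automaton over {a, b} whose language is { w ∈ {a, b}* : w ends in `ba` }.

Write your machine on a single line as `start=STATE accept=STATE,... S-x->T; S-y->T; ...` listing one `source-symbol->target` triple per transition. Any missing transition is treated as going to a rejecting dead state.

start=S0; accept=S2; S0-a->S0; S0-b->S1; S1-a->S2; S1-b->S1; S2-a->S0; S2-b->S1

Let each state record the length of the longest suffix of the input read so far that is also a prefix of `ba`. S1 means the last symbol is `b`; S2 means the last 2 symbols are `ba`. Accept only at S2, where the string currently ends in `ba`.
With 3 states:
        a   b  
>  S0   S0  S1 
   S1   S2  S1 
 * S2   S0  S1 
(> = start, * = accepting)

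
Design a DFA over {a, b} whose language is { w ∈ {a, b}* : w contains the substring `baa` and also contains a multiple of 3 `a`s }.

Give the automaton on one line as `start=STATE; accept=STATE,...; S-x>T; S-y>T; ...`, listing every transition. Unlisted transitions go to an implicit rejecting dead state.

Handle the two conditions separately and then intersect. The first has 4 states tracking whether and how much of `baa` has been seen; the second has 3 states tracking the count of `a`s modulo 3. A product state is a pair (one from each), accepting exactly when both do.
12 states suffice.
          a    b  
>  s0     s1   s2 
   s1     s3   s4 
   s2     s5   s2 
   s3     s0   s6 
   s4     s7   s4 
   s5     s8   s4 
   s6     s9   s6 
   s7    s10   s6 
   s8    s10   s8 
   s9    s11   s2 
 * s10   s11  s10 
   s11    s8  s11 
(> = start, * = accepting)

start=s0; accept=s10; s0-a>s1; s0-b>s2; s1-a>s3; s1-b>s4; s2-a>s5; s2-b>s2; s3-a>s0; s3-b>s6; s4-a>s7; s4-b>s4; s5-a>s8; s5-b>s4; s6-a>s9; s6-b>s6; s7-a>s10; s7-b>s6; s8-a>s10; s8-b>s8; s9-a>s11; s9-b>s2; s10-a>s11; s10-b>s10; s11-a>s8; s11-b>s11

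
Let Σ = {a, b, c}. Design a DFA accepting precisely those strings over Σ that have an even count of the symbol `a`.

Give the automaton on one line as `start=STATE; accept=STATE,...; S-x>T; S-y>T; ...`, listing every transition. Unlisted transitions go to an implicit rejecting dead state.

Keep the running count of `a`s modulo 2: each `a` advances along the cycle s0 → s1 → s0 while other symbols loop. Accept at s0.
With 2 states:
        a   b   c  
>* s0   s1  s0  s0 
   s1   s0  s1  s1 
(> = start, * = accepting)

start=s0; accept=s0; s0-a>s1; s0-b>s0; s0-c>s0; s1-a>s0; s1-b>s1; s1-c>s1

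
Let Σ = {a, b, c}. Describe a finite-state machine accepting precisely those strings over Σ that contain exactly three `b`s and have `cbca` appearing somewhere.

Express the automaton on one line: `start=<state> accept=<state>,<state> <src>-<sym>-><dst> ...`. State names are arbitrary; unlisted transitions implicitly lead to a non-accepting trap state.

start=S0 accept=S15 S0-a->S0 S0-b->S1 S0-c->S2 S1-a->S1 S1-b->S3 S1-c->S4 S2-a->S0 S2-b->S5 S2-c->S2 S3-a->S3 S3-b->S6 S3-c->S7 S4-a->S1 S4-b->S8 S4-c->S4 S5-a->S1 S5-b->S3 S5-c->S9 S6-a->S6 S6-b->S6 S6-c->S6 S7-a->S3 S7-b->S10 S7-c->S7 S8-a->S3 S8-b->S6 S8-c->S11 S9-a->S12 S9-b->S8 S9-c->S4 S10-a->S6 S10-b->S6 S10-c->S13 S11-a->S14 S11-b->S10 S11-c->S7 S12-a->S12 S12-b->S14 S12-c->S12 S13-a->S15 S13-b->S6 S13-c->S6 S14-a->S14 S14-b->S15 S14-c->S14 S15-a->S15 S15-b->S6 S15-c->S15

Build one automaton per condition and run them in lockstep. One (5 states) tracks the count of `b`s, saturating at 4; the other (5 states) tracks whether and how much of `cbca` has been seen. Each combined state is a pair, one component from each; accept when both components accept. After merging equivalent states the machine shrinks.
          a    b    c  
>  S0     S0   S1   S2 
   S1     S1   S3   S4 
   S2     S0   S5   S2 
   S3     S3   S6   S7 
   S4     S1   S8   S4 
   S5     S1   S3   S9 
   S6     S6   S6   S6 
   S7     S3  S10   S7 
   S8     S3   S6  S11 
   S9    S12   S8   S4 
   S10    S6   S6  S13 
   S11   S14  S10   S7 
   S12   S12  S14  S12 
   S13   S15   S6   S6 
   S14   S14  S15  S14 
 * S15   S15   S6  S15 
(> = start, * = accepting)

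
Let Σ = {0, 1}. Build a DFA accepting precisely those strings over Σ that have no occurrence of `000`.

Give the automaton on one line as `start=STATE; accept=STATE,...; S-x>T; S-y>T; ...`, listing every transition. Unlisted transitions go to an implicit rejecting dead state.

start=q0; accept=q0,q1,q2; q0-0>q1; q0-1>q0; q1-0>q2; q1-1>q0; q2-0>q3; q2-1>q0; q3-0>q3; q3-1>q3

This is the complement of 'contains `000`'. Use the same substring-matching states — q0 through q3 holding how much of `000` has just been matched — but flip the accepting set: everything except the trap q3 accepts.
With 4 states:
        0   1  
>* q0   q1  q0 
 * q1   q2  q0 
 * q2   q3  q0 
   q3   q3  q3 
(> = start, * = accepting)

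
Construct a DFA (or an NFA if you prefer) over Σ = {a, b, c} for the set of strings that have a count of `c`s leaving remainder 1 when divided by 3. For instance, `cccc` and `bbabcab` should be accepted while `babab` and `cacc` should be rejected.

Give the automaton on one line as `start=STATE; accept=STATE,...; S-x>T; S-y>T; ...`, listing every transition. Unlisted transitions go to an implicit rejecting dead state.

start=q0; accept=q1; q0-a>q0; q0-b>q0; q0-c>q1; q1-a>q1; q1-b>q1; q1-c>q2; q2-a>q2; q2-b>q2; q2-c>q0

Keep the running count of `c`s modulo 3: each `c` advances along the cycle q0 → q1 → q2 → q0 while other symbols loop. Accept at q1.
A 3-state machine:
        a   b   c  
>  q0   q0  q0  q1 
 * q1   q1  q1  q2 
   q2   q2  q2  q0 
(> = start, * = accepting)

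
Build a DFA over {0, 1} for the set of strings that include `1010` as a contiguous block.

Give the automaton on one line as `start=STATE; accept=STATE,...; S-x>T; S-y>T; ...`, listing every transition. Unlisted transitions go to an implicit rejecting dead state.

Track how much of `1010` has been matched so far: state S0 is no progress, S4 is the absorbing accept state reached once `1010` has occurred. Intermediate states record partial matches; on a mismatch, fall back to the longest reusable overlap.
        0   1  
>  S0   S0  S1 
   S1   S2  S1 
   S2   S0  S3 
   S3   S4  S1 
 * S4   S4  S4 
(> = start, * = accepting)

start=S0; accept=S4; S0-0>S0; S0-1>S1; S1-0>S2; S1-1>S1; S2-0>S0; S2-1>S3; S3-0>S4; S3-1>S1; S4-0>S4; S4-1>S4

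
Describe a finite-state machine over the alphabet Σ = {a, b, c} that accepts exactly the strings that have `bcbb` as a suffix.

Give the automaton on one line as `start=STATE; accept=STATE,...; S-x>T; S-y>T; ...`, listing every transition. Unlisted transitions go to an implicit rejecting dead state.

Let each state record the length of the longest suffix of the input read so far that is also a prefix of `bcbb`. q1 means the last symbol is `b`; q2 means the last 2 symbols are `bc`; q3 means the last 3 symbols are `bcb`; q4 means the last 4 symbols are `bcbb`. Accept only at q4, where the string currently ends in `bcbb`.
        a   b   c  
>  q0   q0  q1  q0 
   q1   q0  q1  q2 
   q2   q0  q3  q0 
   q3   q0  q4  q2 
 * q4   q0  q1  q2 
(> = start, * = accepting)

start=q0; accept=q4; q0-a>q0; q0-b>q1; q0-c>q0; q1-a>q0; q1-b>q1; q1-c>q2; q2-a>q0; q2-b>q3; q2-c>q0; q3-a>q0; q3-b>q4; q3-c>q2; q4-a>q0; q4-b>q1; q4-c>q2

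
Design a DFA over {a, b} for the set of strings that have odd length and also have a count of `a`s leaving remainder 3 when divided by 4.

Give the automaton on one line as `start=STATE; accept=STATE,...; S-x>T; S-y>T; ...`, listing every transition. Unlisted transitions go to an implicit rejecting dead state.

Handle the two conditions separately and then intersect. The first has 2 states tracking the input length modulo 2; the second has 4 states tracking the count of `a`s modulo 4. A product state is a pair (one from each), accepting exactly when both do.
With 8 states:
        a   b  
>  q0   q1  q2 
   q1   q3  q4 
   q2   q4  q0 
   q3   q5  q6 
   q4   q6  q1 
 * q5   q0  q7 
   q6   q7  q3 
   q7   q2  q5 
(> = start, * = accepting)

start=q0; accept=q5; q0-a>q1; q0-b>q2; q1-a>q3; q1-b>q4; q2-a>q4; q2-b>q0; q3-a>q5; q3-b>q6; q4-a>q6; q4-b>q1; q5-a>q0; q5-b>q7; q6-a>q7; q6-b>q3; q7-a>q2; q7-b>q5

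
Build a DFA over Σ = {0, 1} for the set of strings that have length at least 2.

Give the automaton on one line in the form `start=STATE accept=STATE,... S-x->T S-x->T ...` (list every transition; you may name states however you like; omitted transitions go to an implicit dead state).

start=q0 accept=q2,q3 q0-0->q1 q0-1->q1 q1-0->q2 q1-1->q2 q2-0->q3 q2-1->q3 q3-0->q3 q3-1->q3

We only need to distinguish lengths 0, 1, …, 2, and '>2'. Chain q0 → q1 → q2 → q3 on every symbol, with q3 looping. Accepting states: {q2, q3}.
        0   1  
>  q0   q1  q1 
   q1   q2  q2 
 * q2   q3  q3 
 * q3   q3  q3 
(> = start, * = accepting)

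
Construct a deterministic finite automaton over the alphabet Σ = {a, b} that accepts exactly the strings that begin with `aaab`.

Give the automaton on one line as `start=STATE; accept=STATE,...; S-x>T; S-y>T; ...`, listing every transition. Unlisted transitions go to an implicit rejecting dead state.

start=s0; accept=s4; s0-a>s1; s0-b>s5; s1-a>s2; s1-b>s5; s2-a>s3; s2-b>s5; s3-a>s5; s3-b>s4; s4-a>s4; s4-b>s4; s5-a>s5; s5-b>s5

Walk along `aaab` while the input agrees: from s0 take `a` to s1, and so on. Any deviation drops to the rejecting sink s5. Once s4 is reached the prefix is confirmed and every continuation is accepted.
With 6 states:
        a   b  
>  s0   s1  s5 
   s1   s2  s5 
   s2   s3  s5 
   s3   s5  s4 
 * s4   s4  s4 
   s5   s5  s5 
(> = start, * = accepting)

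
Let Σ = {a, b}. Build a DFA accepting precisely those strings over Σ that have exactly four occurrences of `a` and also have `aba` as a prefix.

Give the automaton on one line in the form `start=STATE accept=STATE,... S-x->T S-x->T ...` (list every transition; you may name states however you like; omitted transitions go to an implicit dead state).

start=q0 accept=q11 q0-a->q1 q0-b->q2 q1-a->q3 q1-b->q4 q2-a->q5 q2-b->q2 q3-a->q6 q3-b->q3 q4-a->q7 q4-b->q5 q5-a->q3 q5-b->q5 q6-a->q8 q6-b->q6 q7-a->q9 q7-b->q7 q8-a->q10 q8-b->q8 q9-a->q11 q9-b->q9 q10-a->q10 q10-b->q10 q11-a->q12 q11-b->q11 q12-a->q12 q12-b->q12

Run two small machines in parallel and take their product. The first has 6 states tracking the count of `a`s, saturating at 5; the second has 5 states tracking whether the input so far still matches the prefix `aba`. A product state is a pair (one from each), accepting exactly when both do.
A 13-state machine:
          a    b  
>  q0     q1   q2 
   q1     q3   q4 
   q2     q5   q2 
   q3     q6   q3 
   q4     q7   q5 
   q5     q3   q5 
   q6     q8   q6 
   q7     q9   q7 
   q8    q10   q8 
   q9    q11   q9 
   q10   q10  q10 
 * q11   q12  q11 
   q12   q12  q12 
(> = start, * = accepting)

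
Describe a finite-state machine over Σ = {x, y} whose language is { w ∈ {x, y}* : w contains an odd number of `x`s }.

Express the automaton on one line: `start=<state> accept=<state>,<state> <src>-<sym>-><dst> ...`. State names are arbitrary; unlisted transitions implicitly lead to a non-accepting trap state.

start=q0 accept=q1 q0-x->q1 q0-y->q0 q1-x->q0 q1-y->q1

Keep the running count of `x`s modulo 2: each `x` advances along the cycle q0 → q1 → q0 while other symbols loop. Accept at q1.
        x   y  
>  q0   q1  q0 
 * q1   q0  q1 
(> = start, * = accepting)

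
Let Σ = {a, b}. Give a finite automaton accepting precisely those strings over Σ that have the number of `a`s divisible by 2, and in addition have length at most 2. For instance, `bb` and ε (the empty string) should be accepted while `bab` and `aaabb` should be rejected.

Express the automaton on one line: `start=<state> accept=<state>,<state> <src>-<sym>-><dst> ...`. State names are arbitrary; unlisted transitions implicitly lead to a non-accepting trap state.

Run two small machines in parallel and take their product. One (2 states) tracks the count of `a`s modulo 2; the other (4 states) tracks the input length, saturating at 3. Each combined state is a pair, one component from each; accept when both components accept.
7 states suffice.
        a   b  
>* s0   s1  s2 
   s1   s3  s4 
 * s2   s4  s3 
 * s3   s5  s6 
   s4   s6  s5 
   s5   s6  s5 
   s6   s5  s6 
(> = start, * = accepting)

start=s0 accept=s0,s2,s3 s0-a->s1 s0-b->s2 s1-a->s3 s1-b->s4 s2-a->s4 s2-b->s3 s3-a->s5 s3-b->s6 s4-a->s6 s4-b->s5 s5-a->s6 s5-b->s5 s6-a->s5 s6-b->s6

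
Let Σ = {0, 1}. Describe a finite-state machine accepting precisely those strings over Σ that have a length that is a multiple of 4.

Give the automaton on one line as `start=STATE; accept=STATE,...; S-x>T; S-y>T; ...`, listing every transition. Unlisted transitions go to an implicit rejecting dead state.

start=s0; accept=s0; s0-0>s1; s0-1>s1; s1-0>s2; s1-1>s2; s2-0>s3; s2-1>s3; s3-0>s0; s3-1>s0

Only the length mod 4 matters, so use a 4-cycle: from any state, every input symbol moves to the next state, wrapping s3 back to s0. Mark s0 accepting.
A 4-state machine:
        0   1  
>* s0   s1  s1 
   s1   s2  s2 
   s2   s3  s3 
   s3   s0  s0 
(> = start, * = accepting)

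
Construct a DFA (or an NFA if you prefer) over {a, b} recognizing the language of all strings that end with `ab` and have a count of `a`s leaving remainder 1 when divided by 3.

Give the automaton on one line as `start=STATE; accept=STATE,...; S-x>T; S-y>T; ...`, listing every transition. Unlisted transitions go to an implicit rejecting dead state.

Run two small machines in parallel and take their product. One (3 states) tracks how much of the suffix `ab` has currently been matched; the other (3 states) tracks the count of `a`s modulo 3. Each combined state is a pair, one component from each; accept when both components accept. Equivalent product states are then merged.
        a   b  
>  q0   q1  q0 
   q1   q2  q3 
   q2   q0  q2 
 * q3   q2  q4 
   q4   q2  q4 
(> = start, * = accepting)

start=q0; accept=q3; q0-a>q1; q0-b>q0; q1-a>q2; q1-b>q3; q2-a>q0; q2-b>q2; q3-a>q2; q3-b>q4; q4-a>q2; q4-b>q4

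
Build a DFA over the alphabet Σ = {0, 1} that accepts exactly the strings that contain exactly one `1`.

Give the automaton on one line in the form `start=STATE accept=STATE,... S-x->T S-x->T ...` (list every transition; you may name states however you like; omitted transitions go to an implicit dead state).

Count `1`s, saturating at 2: state s0 means no `1` yet, s1 means one `1` seen, s2 means more than one. Each `1` increments (capped at s2); other symbols loop. Accept from {s1}.
A 3-state machine:
        0   1  
>  s0   s0  s1 
 * s1   s1  s2 
   s2   s2  s2 
(> = start, * = accepting)

start=s0 accept=s1 s0-0->s0 s0-1->s1 s1-0->s1 s1-1->s2 s2-0->s2 s2-1->s2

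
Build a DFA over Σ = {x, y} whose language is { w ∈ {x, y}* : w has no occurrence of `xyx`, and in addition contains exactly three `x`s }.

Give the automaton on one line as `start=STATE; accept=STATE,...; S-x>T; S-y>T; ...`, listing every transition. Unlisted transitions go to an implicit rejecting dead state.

start=A; accept=E,J,O; A-x>B; A-y>A; B-x>C; B-y>D; C-x>E; C-y>F; D-x>G; D-y>H; E-x>I; E-y>J; F-x>K; F-y>L; G-x>K; G-y>G; H-x>C; H-y>H; I-x>I; I-y>M; J-x>N; J-y>O; K-x>N; K-y>K; L-x>E; L-y>L; M-x>N; M-y>P; N-x>N; N-y>N; O-x>I; O-y>O; P-x>I; P-y>P

Handle the two conditions separately and then intersect. One (4 states) tracks partial matches of the forbidden pattern `xyx`; the other (5 states) tracks the count of `x`s, saturating at 4. Each combined state is a pair, one component from each; accept when both components accept.
       x  y 
>  A   B  A 
   B   C  D 
   C   E  F 
   D   G  H 
 * E   I  J 
   F   K  L 
   G   K  G 
   H   C  H 
   I   I  M 
 * J   N  O 
   K   N  K 
   L   E  L 
   M   N  P 
   N   N  N 
 * O   I  O 
   P   I  P 
(> = start, * = accepting)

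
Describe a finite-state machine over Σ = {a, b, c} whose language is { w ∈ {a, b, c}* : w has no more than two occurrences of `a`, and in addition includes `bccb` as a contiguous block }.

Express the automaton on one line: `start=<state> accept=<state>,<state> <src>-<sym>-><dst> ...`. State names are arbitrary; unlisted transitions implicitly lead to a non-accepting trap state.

start=s0 accept=s12,s14,s15 s0-a->s1 s0-b->s2 s0-c->s0 s1-a->s3 s1-b->s4 s1-c->s1 s2-a->s1 s2-b->s2 s2-c->s5 s3-a->s6 s3-b->s7 s3-c->s3 s4-a->s3 s4-b->s4 s4-c->s8 s5-a->s1 s5-b->s2 s5-c->s9 s6-a->s6 s6-b->s6 s6-c->s6 s7-a->s6 s7-b->s7 s7-c->s10 s8-a->s3 s8-b->s4 s8-c->s11 s9-a->s1 s9-b->s12 s9-c->s0 s10-a->s6 s10-b->s7 s10-c->s13 s11-a->s3 s11-b->s14 s11-c->s1 s12-a->s14 s12-b->s12 s12-c->s12 s13-a->s6 s13-b->s15 s13-c->s3 s14-a->s15 s14-b->s14 s14-c->s14 s15-a->s6 s15-b->s15 s15-c->s15

Handle the two conditions separately and then intersect. The first has 4 states tracking the count of `a`s, saturating at 3; the second has 5 states tracking whether and how much of `bccb` has been seen. A product state is a pair (one from each), accepting exactly when both do. After merging equivalent states the machine shrinks.
A 16-state machine:
          a    b    c  
>  s0     s1   s2   s0 
   s1     s3   s4   s1 
   s2     s1   s2   s5 
   s3     s6   s7   s3 
   s4     s3   s4   s8 
   s5     s1   s2   s9 
   s6     s6   s6   s6 
   s7     s6   s7  s10 
   s8     s3   s4  s11 
   s9     s1  s12   s0 
   s10    s6   s7  s13 
   s11    s3  s14   s1 
 * s12   s14  s12  s12 
   s13    s6  s15   s3 
 * s14   s15  s14  s14 
 * s15    s6  s15  s15 
(> = start, * = accepting)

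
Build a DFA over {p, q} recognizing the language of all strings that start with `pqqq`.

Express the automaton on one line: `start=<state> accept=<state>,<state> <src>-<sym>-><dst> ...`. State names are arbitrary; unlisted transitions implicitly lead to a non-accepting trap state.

Walk along `pqqq` while the input agrees: from s0 take `p` to s1, and so on. Any deviation drops to the rejecting sink s5. Once s4 is reached the prefix is confirmed and every continuation is accepted.
        p   q  
>  s0   s1  s5 
   s1   s5  s2 
   s2   s5  s3 
   s3   s5  s4 
 * s4   s4  s4 
   s5   s5  s5 
(> = start, * = accepting)

start=s0 accept=s4 s0-p->s1 s0-q->s5 s1-p->s5 s1-q->s2 s2-p->s5 s2-q->s3 s3-p->s5 s3-q->s4 s4-p->s4 s4-q->s4 s5-p->s5 s5-q->s5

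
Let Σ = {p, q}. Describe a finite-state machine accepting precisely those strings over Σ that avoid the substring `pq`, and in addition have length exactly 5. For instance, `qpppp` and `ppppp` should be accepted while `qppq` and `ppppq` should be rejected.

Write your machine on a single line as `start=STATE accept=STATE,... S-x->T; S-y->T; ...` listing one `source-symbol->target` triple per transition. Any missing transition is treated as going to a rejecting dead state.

start=S0; accept=S12,S14; S0-p->S1; S0-q->S2; S1-p->S3; S1-q->S4; S2-p->S3; S2-q->S5; S3-p->S6; S3-q->S7; S4-p->S7; S4-q->S7; S5-p->S6; S5-q->S8; S6-p->S9; S6-q->S10; S7-p->S10; S7-q->S10; S8-p->S9; S8-q->S11; S9-p->S12; S9-q->S13; S10-p->S13; S10-q->S13; S11-p->S12; S11-q->S14; S12-p->S15; S12-q->S16; S13-p->S16; S13-q->S16; S14-p->S15; S14-q->S17; S15-p->S15; S15-q->S16; S16-p->S16; S16-q->S16; S17-p->S15; S17-q->S17

Run two small machines in parallel and take their product. The first has 3 states tracking partial matches of the forbidden pattern `pq`; the second has 7 states tracking the input length, saturating at 6. A product state is a pair (one from each), accepting exactly when both do.
An 18-state machine:
          p    q  
>  S0     S1   S2 
   S1     S3   S4 
   S2     S3   S5 
   S3     S6   S7 
   S4     S7   S7 
   S5     S6   S8 
   S6     S9  S10 
   S7    S10  S10 
   S8     S9  S11 
   S9    S12  S13 
   S10   S13  S13 
   S11   S12  S14 
 * S12   S15  S16 
   S13   S16  S16 
 * S14   S15  S17 
   S15   S15  S16 
   S16   S16  S16 
   S17   S15  S17 
(> = start, * = accepting)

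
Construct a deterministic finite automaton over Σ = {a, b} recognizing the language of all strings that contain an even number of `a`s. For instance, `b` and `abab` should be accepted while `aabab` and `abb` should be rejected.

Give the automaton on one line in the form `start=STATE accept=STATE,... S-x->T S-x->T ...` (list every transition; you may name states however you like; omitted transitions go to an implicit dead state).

start=S0 accept=S0 S0-a->S1 S0-b->S0 S1-a->S0 S1-b->S1

The only thing that matters is how many `a`s have appeared, reduced mod 2. Use one state per residue: S0 for 0, …, S1 for 1. Reading `a` moves to the next residue; anything else stays put. S0 is accepting.
2 states suffice.
        a   b  
>* S0   S1  S0 
   S1   S0  S1 
(> = start, * = accepting)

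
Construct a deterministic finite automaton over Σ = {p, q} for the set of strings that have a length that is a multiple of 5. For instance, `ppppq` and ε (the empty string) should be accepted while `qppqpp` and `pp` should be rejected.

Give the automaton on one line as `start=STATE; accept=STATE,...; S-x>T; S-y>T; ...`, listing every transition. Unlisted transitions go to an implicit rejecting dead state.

Count input length modulo 5: every symbol advances one step around the cycle s0 → s1 → s2 → s3 → s4 → s0. Accept at s0.
A 5-state machine:
        p   q  
>* s0   s1  s1 
   s1   s2  s2 
   s2   s3  s3 
   s3   s4  s4 
   s4   s0  s0 
(> = start, * = accepting)

start=s0; accept=s0; s0-p>s1; s0-q>s1; s1-p>s2; s1-q>s2; s2-p>s3; s2-q>s3; s3-p>s4; s3-q>s4; s4-p>s0; s4-q>s0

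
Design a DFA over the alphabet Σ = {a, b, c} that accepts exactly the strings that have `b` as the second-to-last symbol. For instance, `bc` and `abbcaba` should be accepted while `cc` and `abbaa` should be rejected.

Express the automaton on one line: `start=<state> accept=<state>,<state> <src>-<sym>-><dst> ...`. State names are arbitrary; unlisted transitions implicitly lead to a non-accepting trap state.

Because acceptance depends on a position counted from the end, the machine has to buffer the most recent 2 symbols. Make each state the string of the last up-to-2 symbols read; on input `x` shift the window left and append `x`. Accept when the buffered window has length 2 and begins with `b`.
With 13 states:
          a    b    c  
>  s0     s1   s2   s3 
   s1     s4   s5   s6 
   s2     s7   s8   s9 
   s3    s10  s11  s12 
   s4     s4   s5   s6 
   s5     s7   s8   s9 
   s6    s10  s11  s12 
 * s7     s4   s5   s6 
 * s8     s7   s8   s9 
 * s9    s10  s11  s12 
   s10    s4   s5   s6 
   s11    s7   s8   s9 
   s12   s10  s11  s12 
(> = start, * = accepting)

start=s0 accept=s7,s8,s9 s0-a->s1 s0-b->s2 s0-c->s3 s1-a->s4 s1-b->s5 s1-c->s6 s2-a->s7 s2-b->s8 s2-c->s9 s3-a->s10 s3-b->s11 s3-c->s12 s4-a->s4 s4-b->s5 s4-c->s6 s5-a->s7 s5-b->s8 s5-c->s9 s6-a->s10 s6-b->s11 s6-c->s12 s7-a->s4 s7-b->s5 s7-c->s6 s8-a->s7 s8-b->s8 s8-c->s9 s9-a->s10 s9-b->s11 s9-c->s12 s10-a->s4 s10-b->s5 s10-c->s6 s11-a->s7 s11-b->s8 s11-c->s9 s12-a->s10 s12-b->s11 s12-c->s12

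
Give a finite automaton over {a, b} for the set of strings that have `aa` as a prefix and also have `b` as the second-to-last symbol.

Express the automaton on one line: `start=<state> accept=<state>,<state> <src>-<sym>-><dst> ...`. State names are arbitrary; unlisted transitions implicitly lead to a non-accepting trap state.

Run two small machines in parallel and take their product. The first has 4 states tracking whether the input so far still matches the prefix `aa`; the second has 7 states tracking the last 2 symbols read. A product state is a pair (one from each), accepting exactly when both do. Minimizing collapses redundant product states.
A 7-state machine:
        a   b  
>  S0   S1  S2 
   S1   S3  S2 
   S2   S2  S2 
   S3   S3  S4 
   S4   S5  S6 
 * S5   S3  S4 
 * S6   S5  S6 
(> = start, * = accepting)

start=S0 accept=S5,S6 S0-a->S1 S0-b->S2 S1-a->S3 S1-b->S2 S2-a->S2 S2-b->S2 S3-a->S3 S3-b->S4 S4-a->S5 S4-b->S6 S5-a->S3 S5-b->S4 S6-a->S5 S6-b->S6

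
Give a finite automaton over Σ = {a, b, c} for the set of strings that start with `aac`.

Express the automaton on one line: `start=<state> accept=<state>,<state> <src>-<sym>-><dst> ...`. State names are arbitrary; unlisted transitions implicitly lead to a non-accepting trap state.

start=s0 accept=s3 s0-a->s1 s0-b->s4 s0-c->s4 s1-a->s2 s1-b->s4 s1-c->s4 s2-a->s4 s2-b->s4 s2-c->s3 s3-a->s3 s3-b->s3 s3-c->s3 s4-a->s4 s4-b->s4 s4-c->s4

Walk along `aac` while the input agrees: from s0 take `a` to s1, and so on. Any deviation drops to the rejecting sink s4. Once s3 is reached the prefix is confirmed and every continuation is accepted.
5 states suffice.
        a   b   c  
>  s0   s1  s4  s4 
   s1   s2  s4  s4 
   s2   s4  s4  s3 
 * s3   s3  s3  s3 
   s4   s4  s4  s4 
(> = start, * = accepting)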